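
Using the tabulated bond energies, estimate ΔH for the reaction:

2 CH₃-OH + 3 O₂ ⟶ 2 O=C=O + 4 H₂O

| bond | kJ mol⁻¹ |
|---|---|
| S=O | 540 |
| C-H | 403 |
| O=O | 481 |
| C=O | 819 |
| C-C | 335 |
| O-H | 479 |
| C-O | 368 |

Bonds broken (reactants):
  C-H: 6 × 403 = 2418
  C-O: 2 × 368 = 736
  O-H: 2 × 479 = 958
  O=O: 3 × 481 = 1443
  Σ(broken) = 5555 kJ
Bonds formed (products):
  C=O: 4 × 819 = 3276
  O-H: 8 × 479 = 3832
  Σ(formed) = 7108 kJ
ΔH = Σ(broken) − Σ(formed) = 5555 − 7108 = −1553 kJ

ΔH ≈ −1553 kJ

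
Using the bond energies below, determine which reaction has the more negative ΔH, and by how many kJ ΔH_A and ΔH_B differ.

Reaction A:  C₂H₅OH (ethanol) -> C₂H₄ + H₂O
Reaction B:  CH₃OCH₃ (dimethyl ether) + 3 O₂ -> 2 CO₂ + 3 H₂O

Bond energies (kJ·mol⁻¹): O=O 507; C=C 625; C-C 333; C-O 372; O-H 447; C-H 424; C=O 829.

Reaction B, by 1246 kJ

Reaction A:
  Bonds broken (reactants):
    C-C: 1 × 333 = 333
    C-H: 5 × 424 = 2120
    C-O: 1 × 372 = 372
    O-H: 1 × 447 = 447
    Σ(broken) = 3272 kJ
  Bonds formed (products):
    C-H: 4 × 424 = 1696
    C=C: 1 × 625 = 625
    O-H: 2 × 447 = 894
    Σ(formed) = 3215 kJ
  ΔH_A = 3272 − 3215 = +57 kJ
Reaction B:
  Bonds broken (reactants):
    C-H: 6 × 424 = 2544
    C-O: 2 × 372 = 744
    O=O: 3 × 507 = 1521
    Σ(broken) = 4809 kJ
  Bonds formed (products):
    C=O: 4 × 829 = 3316
    O-H: 6 × 447 = 2682
    Σ(formed) = 5998 kJ
  ΔH_B = 4809 − 5998 = −1189 kJ
ΔH_A − ΔH_B = +1246 kJ, so reaction B has the more negative ΔH; |ΔH_A − ΔH_B| = 1246 kJ.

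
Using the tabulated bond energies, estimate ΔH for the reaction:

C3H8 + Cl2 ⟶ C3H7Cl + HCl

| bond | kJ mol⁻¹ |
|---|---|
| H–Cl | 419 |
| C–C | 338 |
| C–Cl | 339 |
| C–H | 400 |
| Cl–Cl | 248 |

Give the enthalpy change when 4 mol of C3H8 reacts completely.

ΔH = −440 kJ

Bonds broken (reactants):
  C–C: 2 × 338 = 676
  C–H: 8 × 400 = 3200
  Cl–Cl: 1 × 248 = 248
  Σ(broken) = 4124 kJ
Bonds formed (products):
  C–C: 2 × 338 = 676
  C–Cl: 1 × 339 = 339
  C–H: 7 × 400 = 2800
  H–Cl: 1 × 419 = 419
  Σ(formed) = 4234 kJ
ΔH = Σ(broken) − Σ(formed) = 4124 − 4234 = −110 kJ
For 4× the reaction as written: 4 × (−110) = −440 kJ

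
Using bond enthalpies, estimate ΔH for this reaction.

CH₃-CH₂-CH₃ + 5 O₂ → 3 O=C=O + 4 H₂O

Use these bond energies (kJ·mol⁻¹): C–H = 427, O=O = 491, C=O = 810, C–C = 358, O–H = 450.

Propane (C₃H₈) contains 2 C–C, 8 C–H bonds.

Bonds broken (reactants):
  C–C: 2 × 358 = 716
  C–H: 8 × 427 = 3416
  O=O: 5 × 491 = 2455
  Σ(broken) = 6587 kJ
Bonds formed (products):
  C=O: 6 × 810 = 4860
  O–H: 8 × 450 = 3600
  Σ(formed) = 8460 kJ
ΔH = Σ(broken) − Σ(formed) = 6587 − 8460 = −1873 kJ

ΔH ≈ −1873 kJ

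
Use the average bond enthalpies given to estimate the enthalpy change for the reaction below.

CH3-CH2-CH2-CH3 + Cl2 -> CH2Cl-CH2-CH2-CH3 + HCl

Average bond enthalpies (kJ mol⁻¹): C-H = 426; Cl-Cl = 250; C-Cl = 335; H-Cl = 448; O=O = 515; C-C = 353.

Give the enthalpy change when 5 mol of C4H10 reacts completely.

Bonds broken (reactants):
  C-C: 3 × 353 = 1059
  C-H: 10 × 426 = 4260
  Cl-Cl: 1 × 250 = 250
  Σ(broken) = 5569 kJ
Bonds formed (products):
  C-C: 3 × 353 = 1059
  C-Cl: 1 × 335 = 335
  C-H: 9 × 426 = 3834
  H-Cl: 1 × 448 = 448
  Σ(formed) = 5676 kJ
ΔH = Σ(broken) − Σ(formed) = 5569 − 5676 = −107 kJ
For 5× the reaction as written: 5 × (−107) = −535 kJ

ΔH = −535 kJ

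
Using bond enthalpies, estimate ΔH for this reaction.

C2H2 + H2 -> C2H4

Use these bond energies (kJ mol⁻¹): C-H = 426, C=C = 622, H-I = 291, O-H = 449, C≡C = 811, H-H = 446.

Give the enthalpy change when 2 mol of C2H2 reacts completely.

ΔH = −434 kJ

Bonds broken (reactants):
  C≡C: 1 × 811 = 811
  C-H: 2 × 426 = 852
  H-H: 1 × 446 = 446
  Σ(broken) = 2109 kJ
Bonds formed (products):
  C-H: 4 × 426 = 1704
  C=C: 1 × 622 = 622
  Σ(formed) = 2326 kJ
ΔH = Σ(broken) − Σ(formed) = 2109 − 2326 = −217 kJ
For 2× the reaction as written: 2 × (−217) = −434 kJ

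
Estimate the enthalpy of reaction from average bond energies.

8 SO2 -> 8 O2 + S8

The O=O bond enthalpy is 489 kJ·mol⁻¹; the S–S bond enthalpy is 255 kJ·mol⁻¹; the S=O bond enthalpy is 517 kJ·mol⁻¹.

Bonds broken (reactants):
  S=O: 16 × 517 = 8272
  Σ(broken) = 8272 kJ
Bonds formed (products):
  O=O: 8 × 489 = 3912
  S–S: 8 × 255 = 2040
  Σ(formed) = 5952 kJ
ΔH = Σ(broken) − Σ(formed) = 8272 − 5952 = +2320 kJ

ΔH ≈ +2320 kJ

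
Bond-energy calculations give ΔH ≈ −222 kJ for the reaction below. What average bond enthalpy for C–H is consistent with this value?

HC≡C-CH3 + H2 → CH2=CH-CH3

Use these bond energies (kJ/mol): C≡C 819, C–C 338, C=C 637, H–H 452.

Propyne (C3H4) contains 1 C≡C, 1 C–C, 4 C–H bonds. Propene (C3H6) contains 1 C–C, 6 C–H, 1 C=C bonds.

Let D be the C–H bond energy.
Σ(broken) = 1×819 + 1×338 + 4×D + 1×452 = 1609 + 4D
Σ(formed) = 1×338 + 6×D + 1×637 = 975 + 6D
ΔH = Σ(broken) − Σ(formed) = (1609 + 4D) − (975 + 6D) = +634 − 2D
Setting this equal to −222 kJ gives 2D = 856, so D = 428 kJ/mol.

D(C–H) ≈ 428 kJ/mol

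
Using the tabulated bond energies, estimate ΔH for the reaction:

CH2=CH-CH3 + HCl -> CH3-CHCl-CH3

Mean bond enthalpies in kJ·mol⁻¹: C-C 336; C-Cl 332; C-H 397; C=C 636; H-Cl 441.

ΔH ≈ +12 kJ

Bonds broken (reactants):
  C-C: 1 × 336 = 336
  C-H: 6 × 397 = 2382
  C=C: 1 × 636 = 636
  H-Cl: 1 × 441 = 441
  Σ(broken) = 3795 kJ
Bonds formed (products):
  C-C: 2 × 336 = 672
  C-Cl: 1 × 332 = 332
  C-H: 7 × 397 = 2779
  Σ(formed) = 3783 kJ
ΔH = Σ(broken) − Σ(formed) = 3795 − 3783 = +12 kJ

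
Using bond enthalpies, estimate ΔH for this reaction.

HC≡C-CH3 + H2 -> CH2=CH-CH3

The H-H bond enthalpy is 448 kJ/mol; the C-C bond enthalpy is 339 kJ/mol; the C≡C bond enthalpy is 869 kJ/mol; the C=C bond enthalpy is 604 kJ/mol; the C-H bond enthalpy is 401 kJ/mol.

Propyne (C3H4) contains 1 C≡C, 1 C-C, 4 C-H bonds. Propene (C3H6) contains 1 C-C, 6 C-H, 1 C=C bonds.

Bonds broken (reactants):
  C≡C: 1 × 869 = 869
  C-C: 1 × 339 = 339
  C-H: 4 × 401 = 1604
  H-H: 1 × 448 = 448
  Σ(broken) = 3260 kJ
Bonds formed (products):
  C-C: 1 × 339 = 339
  C-H: 6 × 401 = 2406
  C=C: 1 × 604 = 604
  Σ(formed) = 3349 kJ
ΔH = Σ(broken) − Σ(formed) = 3260 − 3349 = −89 kJ

ΔH ≈ −89 kJ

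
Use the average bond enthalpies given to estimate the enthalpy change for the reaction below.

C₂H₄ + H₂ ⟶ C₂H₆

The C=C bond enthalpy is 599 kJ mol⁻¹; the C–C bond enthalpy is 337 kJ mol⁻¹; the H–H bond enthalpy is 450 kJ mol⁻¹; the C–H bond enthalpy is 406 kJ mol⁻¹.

ΔH ≈ −100 kJ

Bonds broken (reactants):
  C–H: 4 × 406 = 1624
  C=C: 1 × 599 = 599
  H–H: 1 × 450 = 450
  Σ(broken) = 2673 kJ
Bonds formed (products):
  C–C: 1 × 337 = 337
  C–H: 6 × 406 = 2436
  Σ(formed) = 2773 kJ
ΔH = Σ(broken) − Σ(formed) = 2673 − 2773 = −100 kJ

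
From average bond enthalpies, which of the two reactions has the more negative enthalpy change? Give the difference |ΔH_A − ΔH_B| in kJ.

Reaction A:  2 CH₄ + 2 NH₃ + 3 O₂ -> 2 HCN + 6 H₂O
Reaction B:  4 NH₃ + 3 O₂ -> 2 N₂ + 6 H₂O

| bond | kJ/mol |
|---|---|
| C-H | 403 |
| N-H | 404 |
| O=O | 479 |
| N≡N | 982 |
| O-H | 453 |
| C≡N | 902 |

Reaction A:
  Bonds broken (reactants):
    C-H: 8 × 403 = 3224
    N-H: 6 × 404 = 2424
    O=O: 3 × 479 = 1437
    Σ(broken) = 7085 kJ
  Bonds formed (products):
    C≡N: 2 × 902 = 1804
    C-H: 2 × 403 = 806
    O-H: 12 × 453 = 5436
    Σ(formed) = 8046 kJ
  ΔH_A = 7085 − 8046 = −961 kJ
Reaction B:
  Bonds broken (reactants):
    N-H: 12 × 404 = 4848
    O=O: 3 × 479 = 1437
    Σ(broken) = 6285 kJ
  Bonds formed (products):
    N≡N: 2 × 982 = 1964
    O-H: 12 × 453 = 5436
    Σ(formed) = 7400 kJ
  ΔH_B = 6285 − 7400 = −1115 kJ
ΔH_A − ΔH_B = +154 kJ, so reaction B has the more negative ΔH; |ΔH_A − ΔH_B| = 154 kJ.

Reaction B, by 154 kJ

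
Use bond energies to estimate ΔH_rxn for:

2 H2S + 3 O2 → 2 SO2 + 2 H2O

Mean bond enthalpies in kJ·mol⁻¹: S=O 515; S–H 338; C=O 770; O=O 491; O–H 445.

ΔH ≈ −1015 kJ

Bonds broken (reactants):
  O=O: 3 × 491 = 1473
  S–H: 4 × 338 = 1352
  Σ(broken) = 2825 kJ
Bonds formed (products):
  O–H: 4 × 445 = 1780
  S=O: 4 × 515 = 2060
  Σ(formed) = 3840 kJ
ΔH = Σ(broken) − Σ(formed) = 2825 − 3840 = −1015 kJ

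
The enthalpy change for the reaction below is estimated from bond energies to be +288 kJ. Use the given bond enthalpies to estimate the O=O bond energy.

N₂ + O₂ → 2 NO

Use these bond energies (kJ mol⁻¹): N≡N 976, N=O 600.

Let D be the O=O bond energy.
Σ(broken) = 1×976 + 1×D = 976 + D
Σ(formed) = 2×600 = 1200
ΔH = Σ(broken) − Σ(formed) = (976 + D) − (1200) = −224 + D
Setting this equal to +288 kJ gives D = 512 kJ/mol.

D(O=O) ≈ 512 kJ/mol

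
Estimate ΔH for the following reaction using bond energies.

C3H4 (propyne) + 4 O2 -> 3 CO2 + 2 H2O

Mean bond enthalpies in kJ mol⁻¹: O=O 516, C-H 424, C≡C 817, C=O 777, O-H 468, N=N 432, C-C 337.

Bonds broken (reactants):
  C≡C: 1 × 817 = 817
  C-C: 1 × 337 = 337
  C-H: 4 × 424 = 1696
  O=O: 4 × 516 = 2064
  Σ(broken) = 4914 kJ
Bonds formed (products):
  C=O: 6 × 777 = 4662
  O-H: 4 × 468 = 1872
  Σ(formed) = 6534 kJ
ΔH = Σ(broken) − Σ(formed) = 4914 − 6534 = −1620 kJ

ΔH ≈ −1620 kJ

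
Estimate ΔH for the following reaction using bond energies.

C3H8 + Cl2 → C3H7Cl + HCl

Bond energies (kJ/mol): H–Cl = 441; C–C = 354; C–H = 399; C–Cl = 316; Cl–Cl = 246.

ΔH ≈ −112 kJ

Bonds broken (reactants):
  C–C: 2 × 354 = 708
  C–H: 8 × 399 = 3192
  Cl–Cl: 1 × 246 = 246
  Σ(broken) = 4146 kJ
Bonds formed (products):
  C–C: 2 × 354 = 708
  C–Cl: 1 × 316 = 316
  C–H: 7 × 399 = 2793
  H–Cl: 1 × 441 = 441
  Σ(formed) = 4258 kJ
ΔH = Σ(broken) − Σ(formed) = 4146 − 4258 = −112 kJ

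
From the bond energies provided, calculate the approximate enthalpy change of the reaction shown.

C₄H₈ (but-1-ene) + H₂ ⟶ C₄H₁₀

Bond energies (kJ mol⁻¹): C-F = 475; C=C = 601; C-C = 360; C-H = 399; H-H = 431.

ΔH ≈ −126 kJ

Bonds broken (reactants):
  C-C: 2 × 360 = 720
  C-H: 8 × 399 = 3192
  C=C: 1 × 601 = 601
  H-H: 1 × 431 = 431
  Σ(broken) = 4944 kJ
Bonds formed (products):
  C-C: 3 × 360 = 1080
  C-H: 10 × 399 = 3990
  Σ(formed) = 5070 kJ
ΔH = Σ(broken) − Σ(formed) = 4944 − 5070 = −126 kJ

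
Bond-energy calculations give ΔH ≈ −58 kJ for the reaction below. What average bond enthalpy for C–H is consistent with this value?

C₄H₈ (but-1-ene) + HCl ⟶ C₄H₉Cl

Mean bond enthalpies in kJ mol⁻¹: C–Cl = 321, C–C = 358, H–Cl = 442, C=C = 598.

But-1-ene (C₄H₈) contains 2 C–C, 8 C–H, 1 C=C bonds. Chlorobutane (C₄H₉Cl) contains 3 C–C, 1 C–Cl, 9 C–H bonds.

Let D be the C–H bond energy.
Σ(broken) = 2×358 + 8×D + 1×598 + 1×442 = 1756 + 8D
Σ(formed) = 3×358 + 1×321 + 9×D = 1395 + 9D
ΔH = Σ(broken) − Σ(formed) = (1756 + 8D) − (1395 + 9D) = +361 − D
Setting this equal to −58 kJ gives D = 419 kJ/mol.

D(C–H) ≈ 419 kJ/mol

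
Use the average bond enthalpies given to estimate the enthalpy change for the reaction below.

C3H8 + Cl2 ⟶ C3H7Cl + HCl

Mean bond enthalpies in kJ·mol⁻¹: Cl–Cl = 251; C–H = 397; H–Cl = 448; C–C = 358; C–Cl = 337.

Bonds broken (reactants):
  C–C: 2 × 358 = 716
  C–H: 8 × 397 = 3176
  Cl–Cl: 1 × 251 = 251
  Σ(broken) = 4143 kJ
Bonds formed (products):
  C–C: 2 × 358 = 716
  C–Cl: 1 × 337 = 337
  C–H: 7 × 397 = 2779
  H–Cl: 1 × 448 = 448
  Σ(formed) = 4280 kJ
ΔH = Σ(broken) − Σ(formed) = 4143 − 4280 = −137 kJ

ΔH ≈ −137 kJ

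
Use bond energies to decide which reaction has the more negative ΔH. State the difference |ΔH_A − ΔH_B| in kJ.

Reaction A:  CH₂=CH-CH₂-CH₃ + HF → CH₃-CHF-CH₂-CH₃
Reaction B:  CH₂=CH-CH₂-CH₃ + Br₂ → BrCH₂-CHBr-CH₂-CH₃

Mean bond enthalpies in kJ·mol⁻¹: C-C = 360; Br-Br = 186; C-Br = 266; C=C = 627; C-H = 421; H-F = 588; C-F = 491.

Reaction B, by 22 kJ

Reaction A:
  Bonds broken (reactants):
    C-C: 2 × 360 = 720
    C-H: 8 × 421 = 3368
    C=C: 1 × 627 = 627
    H-F: 1 × 588 = 588
    Σ(broken) = 5303 kJ
  Bonds formed (products):
    C-C: 3 × 360 = 1080
    C-F: 1 × 491 = 491
    C-H: 9 × 421 = 3789
    Σ(formed) = 5360 kJ
  ΔH_A = 5303 − 5360 = −57 kJ
Reaction B:
  Bonds broken (reactants):
    Br-Br: 1 × 186 = 186
    C-C: 2 × 360 = 720
    C-H: 8 × 421 = 3368
    C=C: 1 × 627 = 627
    Σ(broken) = 4901 kJ
  Bonds formed (products):
    C-Br: 2 × 266 = 532
    C-C: 3 × 360 = 1080
    C-H: 8 × 421 = 3368
    Σ(formed) = 4980 kJ
  ΔH_B = 4901 − 4980 = −79 kJ
ΔH_A − ΔH_B = +22 kJ, so reaction B has the more negative ΔH; |ΔH_A − ΔH_B| = 22 kJ.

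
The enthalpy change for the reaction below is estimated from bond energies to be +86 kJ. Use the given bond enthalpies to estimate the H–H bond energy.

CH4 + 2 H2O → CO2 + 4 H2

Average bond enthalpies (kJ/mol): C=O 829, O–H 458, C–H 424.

Let D be the H–H bond energy.
Σ(broken) = 4×424 + 4×458 = 3528
Σ(formed) = 2×829 + 4×D = 1658 + 4D
ΔH = Σ(broken) − Σ(formed) = (3528) − (1658 + 4D) = +1870 − 4D
Setting this equal to +86 kJ gives 4D = 1784, so D = 446 kJ/mol.

D(H–H) ≈ 446 kJ/mol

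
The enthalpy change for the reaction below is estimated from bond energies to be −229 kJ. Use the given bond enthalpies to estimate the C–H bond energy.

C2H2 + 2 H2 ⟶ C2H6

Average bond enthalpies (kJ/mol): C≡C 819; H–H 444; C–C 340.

D(C–H) ≈ 399 kJ/mol

Let D be the C–H bond energy.
Σ(broken) = 1×819 + 2×D + 2×444 = 1707 + 2D
Σ(formed) = 1×340 + 6×D = 340 + 6D
ΔH = Σ(broken) − Σ(formed) = (1707 + 2D) − (340 + 6D) = +1367 − 4D
Setting this equal to −229 kJ gives 4D = 1596, so D = 399 kJ/mol.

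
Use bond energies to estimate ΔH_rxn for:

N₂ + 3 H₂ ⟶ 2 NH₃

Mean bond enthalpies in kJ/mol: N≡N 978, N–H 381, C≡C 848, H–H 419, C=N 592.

Bonds broken (reactants):
  H–H: 3 × 419 = 1257
  N≡N: 1 × 978 = 978
  Σ(broken) = 2235 kJ
Bonds formed (products):
  N–H: 6 × 381 = 2286
  Σ(formed) = 2286 kJ
ΔH = Σ(broken) − Σ(formed) = 2235 − 2286 = −51 kJ

ΔH ≈ −51 kJ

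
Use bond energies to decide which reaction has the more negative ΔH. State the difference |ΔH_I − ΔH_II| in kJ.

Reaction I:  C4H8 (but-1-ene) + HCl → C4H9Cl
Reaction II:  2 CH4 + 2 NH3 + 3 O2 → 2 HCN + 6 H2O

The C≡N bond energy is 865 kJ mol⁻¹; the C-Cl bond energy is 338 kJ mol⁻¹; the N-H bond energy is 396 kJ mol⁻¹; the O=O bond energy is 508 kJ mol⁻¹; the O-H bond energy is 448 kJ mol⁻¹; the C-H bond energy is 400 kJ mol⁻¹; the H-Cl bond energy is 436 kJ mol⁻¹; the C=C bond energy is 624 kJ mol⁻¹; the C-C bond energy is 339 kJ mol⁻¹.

Reaction I:
  Bonds broken (reactants):
    C-C: 2 × 339 = 678
    C-H: 8 × 400 = 3200
    C=C: 1 × 624 = 624
    H-Cl: 1 × 436 = 436
    Σ(broken) = 4938 kJ
  Bonds formed (products):
    C-C: 3 × 339 = 1017
    C-Cl: 1 × 338 = 338
    C-H: 9 × 400 = 3600
    Σ(formed) = 4955 kJ
  ΔH_I = 4938 − 4955 = −17 kJ
Reaction II:
  Bonds broken (reactants):
    C-H: 8 × 400 = 3200
    N-H: 6 × 396 = 2376
    O=O: 3 × 508 = 1524
    Σ(broken) = 7100 kJ
  Bonds formed (products):
    C≡N: 2 × 865 = 1730
    C-H: 2 × 400 = 800
    O-H: 12 × 448 = 5376
    Σ(formed) = 7906 kJ
  ΔH_II = 7100 − 7906 = −806 kJ
ΔH_I − ΔH_II = +789 kJ, so reaction II has the more negative ΔH; |ΔH_I − ΔH_II| = 789 kJ.

Reaction II, by 789 kJ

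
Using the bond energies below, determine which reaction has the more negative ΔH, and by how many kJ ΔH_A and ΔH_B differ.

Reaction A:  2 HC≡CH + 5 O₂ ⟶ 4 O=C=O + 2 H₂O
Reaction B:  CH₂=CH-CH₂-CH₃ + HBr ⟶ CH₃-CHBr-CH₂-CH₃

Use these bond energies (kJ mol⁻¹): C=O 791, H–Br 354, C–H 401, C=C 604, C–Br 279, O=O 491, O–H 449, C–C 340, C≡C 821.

Reaction A, by 2361 kJ

Reaction A:
  Bonds broken (reactants):
    C≡C: 2 × 821 = 1642
    C–H: 4 × 401 = 1604
    O=O: 5 × 491 = 2455
    Σ(broken) = 5701 kJ
  Bonds formed (products):
    C=O: 8 × 791 = 6328
    O–H: 4 × 449 = 1796
    Σ(formed) = 8124 kJ
  ΔH_A = 5701 − 8124 = −2423 kJ
Reaction B:
  Bonds broken (reactants):
    C–C: 2 × 340 = 680
    C–H: 8 × 401 = 3208
    C=C: 1 × 604 = 604
    H–Br: 1 × 354 = 354
    Σ(broken) = 4846 kJ
  Bonds formed (products):
    C–Br: 1 × 279 = 279
    C–C: 3 × 340 = 1020
    C–H: 9 × 401 = 3609
    Σ(formed) = 4908 kJ
  ΔH_B = 4846 − 4908 = −62 kJ
ΔH_A − ΔH_B = −2361 kJ, so reaction A has the more negative ΔH; |ΔH_A − ΔH_B| = 2361 kJ.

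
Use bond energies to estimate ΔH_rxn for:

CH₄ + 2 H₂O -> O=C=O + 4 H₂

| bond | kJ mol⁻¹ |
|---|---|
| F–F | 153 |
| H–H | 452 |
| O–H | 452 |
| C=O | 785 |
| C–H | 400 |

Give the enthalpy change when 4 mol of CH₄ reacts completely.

ΔH = +120 kJ

Bonds broken (reactants):
  C–H: 4 × 400 = 1600
  O–H: 4 × 452 = 1808
  Σ(broken) = 3408 kJ
Bonds formed (products):
  C=O: 2 × 785 = 1570
  H–H: 4 × 452 = 1808
  Σ(formed) = 3378 kJ
ΔH = Σ(broken) − Σ(formed) = 3408 − 3378 = +30 kJ
For 4× the reaction as written: 4 × (+30) = +120 kJ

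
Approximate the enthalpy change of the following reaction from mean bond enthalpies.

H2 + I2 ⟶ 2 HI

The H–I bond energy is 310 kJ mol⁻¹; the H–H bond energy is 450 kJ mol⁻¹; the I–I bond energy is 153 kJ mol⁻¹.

Bonds broken (reactants):
  H–H: 1 × 450 = 450
  I–I: 1 × 153 = 153
  Σ(broken) = 603 kJ
Bonds formed (products):
  H–I: 2 × 310 = 620
  Σ(formed) = 620 kJ
ΔH = Σ(broken) − Σ(formed) = 603 − 620 = −17 kJ

ΔH ≈ −17 kJ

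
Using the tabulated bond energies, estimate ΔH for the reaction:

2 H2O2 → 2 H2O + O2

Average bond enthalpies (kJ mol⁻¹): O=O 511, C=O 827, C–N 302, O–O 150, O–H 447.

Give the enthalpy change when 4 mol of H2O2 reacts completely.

Bonds broken (reactants):
  O–H: 4 × 447 = 1788
  O–O: 2 × 150 = 300
  Σ(broken) = 2088 kJ
Bonds formed (products):
  O–H: 4 × 447 = 1788
  O=O: 1 × 511 = 511
  Σ(formed) = 2299 kJ
ΔH = Σ(broken) − Σ(formed) = 2088 − 2299 = −211 kJ
For 2× the reaction as written: 2 × (−211) = −422 kJ

ΔH = −422 kJ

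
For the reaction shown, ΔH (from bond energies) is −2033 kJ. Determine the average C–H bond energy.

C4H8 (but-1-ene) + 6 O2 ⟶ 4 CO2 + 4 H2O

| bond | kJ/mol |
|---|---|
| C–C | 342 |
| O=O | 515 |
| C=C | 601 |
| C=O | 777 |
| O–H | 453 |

D(C–H) ≈ 429 kJ/mol

Let D be the C–H bond energy.
Σ(broken) = 2×342 + 8×D + 1×601 + 6×515 = 4375 + 8D
Σ(formed) = 8×777 + 8×453 = 9840
ΔH = Σ(broken) − Σ(formed) = (4375 + 8D) − (9840) = −5465 + 8D
Setting this equal to −2033 kJ gives 8D = 3432, so D = 429 kJ/mol.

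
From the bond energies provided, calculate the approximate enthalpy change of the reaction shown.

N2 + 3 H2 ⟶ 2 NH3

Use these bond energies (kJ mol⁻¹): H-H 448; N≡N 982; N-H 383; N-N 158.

ΔH ≈ +28 kJ

Bonds broken (reactants):
  H-H: 3 × 448 = 1344
  N≡N: 1 × 982 = 982
  Σ(broken) = 2326 kJ
Bonds formed (products):
  N-H: 6 × 383 = 2298
  Σ(formed) = 2298 kJ
ΔH = Σ(broken) − Σ(formed) = 2326 − 2298 = +28 kJ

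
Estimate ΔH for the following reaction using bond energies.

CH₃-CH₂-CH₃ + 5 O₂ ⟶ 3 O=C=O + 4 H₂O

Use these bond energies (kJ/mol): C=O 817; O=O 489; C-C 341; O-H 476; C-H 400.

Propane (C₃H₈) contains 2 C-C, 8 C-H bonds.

ΔH ≈ −2383 kJ

Bonds broken (reactants):
  C-C: 2 × 341 = 682
  C-H: 8 × 400 = 3200
  O=O: 5 × 489 = 2445
  Σ(broken) = 6327 kJ
Bonds formed (products):
  C=O: 6 × 817 = 4902
  O-H: 8 × 476 = 3808
  Σ(formed) = 8710 kJ
ΔH = Σ(broken) − Σ(formed) = 6327 − 8710 = −2383 kJ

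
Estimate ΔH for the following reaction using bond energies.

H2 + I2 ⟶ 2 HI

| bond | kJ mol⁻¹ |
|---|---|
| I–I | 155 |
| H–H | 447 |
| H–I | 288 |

ΔH ≈ +26 kJ

Bonds broken (reactants):
  H–H: 1 × 447 = 447
  I–I: 1 × 155 = 155
  Σ(broken) = 602 kJ
Bonds formed (products):
  H–I: 2 × 288 = 576
  Σ(formed) = 576 kJ
ΔH = Σ(broken) − Σ(formed) = 602 − 576 = +26 kJ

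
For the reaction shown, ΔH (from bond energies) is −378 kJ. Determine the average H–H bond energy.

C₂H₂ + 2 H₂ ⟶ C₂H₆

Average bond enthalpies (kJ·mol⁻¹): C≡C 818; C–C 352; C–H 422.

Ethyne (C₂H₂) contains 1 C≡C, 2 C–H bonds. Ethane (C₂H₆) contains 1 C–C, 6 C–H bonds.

Let D be the H–H bond energy.
Σ(broken) = 1×818 + 2×422 + 2×D = 1662 + 2D
Σ(formed) = 1×352 + 6×422 = 2884
ΔH = Σ(broken) − Σ(formed) = (1662 + 2D) − (2884) = −1222 + 2D
Setting this equal to −378 kJ gives 2D = 844, so D = 422 kJ/mol.

D(H–H) ≈ 422 kJ/mol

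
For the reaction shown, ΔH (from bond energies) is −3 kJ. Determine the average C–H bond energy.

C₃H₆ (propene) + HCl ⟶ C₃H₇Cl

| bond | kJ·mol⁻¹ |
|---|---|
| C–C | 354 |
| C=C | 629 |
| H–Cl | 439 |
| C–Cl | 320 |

D(C–H) ≈ 397 kJ/mol

Let D be the C–H bond energy.
Σ(broken) = 1×354 + 6×D + 1×629 + 1×439 = 1422 + 6D
Σ(formed) = 2×354 + 1×320 + 7×D = 1028 + 7D
ΔH = Σ(broken) − Σ(formed) = (1422 + 6D) − (1028 + 7D) = +394 − D
Setting this equal to −3 kJ gives D = 397 kJ/mol.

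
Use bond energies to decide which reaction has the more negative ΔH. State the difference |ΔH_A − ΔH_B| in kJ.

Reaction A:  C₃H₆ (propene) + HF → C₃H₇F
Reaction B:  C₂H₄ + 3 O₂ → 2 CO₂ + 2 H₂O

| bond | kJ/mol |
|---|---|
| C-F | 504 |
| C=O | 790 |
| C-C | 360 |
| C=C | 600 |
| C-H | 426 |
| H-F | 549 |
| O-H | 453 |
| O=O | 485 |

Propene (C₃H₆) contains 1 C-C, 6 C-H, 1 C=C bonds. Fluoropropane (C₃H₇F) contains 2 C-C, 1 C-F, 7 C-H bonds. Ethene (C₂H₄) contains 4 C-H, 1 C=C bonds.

Reaction B, by 1072 kJ

Reaction A:
  Bonds broken (reactants):
    C-C: 1 × 360 = 360
    C-H: 6 × 426 = 2556
    C=C: 1 × 600 = 600
    H-F: 1 × 549 = 549
    Σ(broken) = 4065 kJ
  Bonds formed (products):
    C-C: 2 × 360 = 720
    C-F: 1 × 504 = 504
    C-H: 7 × 426 = 2982
    Σ(formed) = 4206 kJ
  ΔH_A = 4065 − 4206 = −141 kJ
Reaction B:
  Bonds broken (reactants):
    C-H: 4 × 426 = 1704
    C=C: 1 × 600 = 600
    O=O: 3 × 485 = 1455
    Σ(broken) = 3759 kJ
  Bonds formed (products):
    C=O: 4 × 790 = 3160
    O-H: 4 × 453 = 1812
    Σ(formed) = 4972 kJ
  ΔH_B = 3759 − 4972 = −1213 kJ
ΔH_A − ΔH_B = +1072 kJ, so reaction B has the more negative ΔH; |ΔH_A − ΔH_B| = 1072 kJ.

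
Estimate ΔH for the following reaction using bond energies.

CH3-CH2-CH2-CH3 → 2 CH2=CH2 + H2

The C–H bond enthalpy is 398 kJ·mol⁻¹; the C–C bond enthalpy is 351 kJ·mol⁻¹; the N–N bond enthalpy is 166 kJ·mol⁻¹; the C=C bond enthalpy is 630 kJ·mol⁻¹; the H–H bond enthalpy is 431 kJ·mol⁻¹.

ΔH ≈ +158 kJ

Bonds broken (reactants):
  C–C: 3 × 351 = 1053
  C–H: 10 × 398 = 3980
  Σ(broken) = 5033 kJ
Bonds formed (products):
  C–H: 8 × 398 = 3184
  C=C: 2 × 630 = 1260
  H–H: 1 × 431 = 431
  Σ(formed) = 4875 kJ
ΔH = Σ(broken) − Σ(formed) = 5033 − 4875 = +158 kJ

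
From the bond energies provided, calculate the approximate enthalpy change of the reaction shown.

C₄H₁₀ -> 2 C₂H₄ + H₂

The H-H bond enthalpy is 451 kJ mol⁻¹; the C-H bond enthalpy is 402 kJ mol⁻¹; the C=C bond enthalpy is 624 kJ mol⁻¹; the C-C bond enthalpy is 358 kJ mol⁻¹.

ΔH ≈ +179 kJ

Bonds broken (reactants):
  C-C: 3 × 358 = 1074
  C-H: 10 × 402 = 4020
  Σ(broken) = 5094 kJ
Bonds formed (products):
  C-H: 8 × 402 = 3216
  C=C: 2 × 624 = 1248
  H-H: 1 × 451 = 451
  Σ(formed) = 4915 kJ
ΔH = Σ(broken) − Σ(formed) = 5094 − 4915 = +179 kJ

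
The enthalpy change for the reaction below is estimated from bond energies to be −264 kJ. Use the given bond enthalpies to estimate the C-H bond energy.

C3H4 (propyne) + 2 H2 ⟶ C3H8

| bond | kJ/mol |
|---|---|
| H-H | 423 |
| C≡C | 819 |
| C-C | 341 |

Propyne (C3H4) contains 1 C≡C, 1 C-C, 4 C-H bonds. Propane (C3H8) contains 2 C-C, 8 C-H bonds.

Let D be the C-H bond energy.
Σ(broken) = 1×819 + 1×341 + 4×D + 2×423 = 2006 + 4D
Σ(formed) = 2×341 + 8×D = 682 + 8D
ΔH = Σ(broken) − Σ(formed) = (2006 + 4D) − (682 + 8D) = +1324 − 4D
Setting this equal to −264 kJ gives 4D = 1588, so D = 397 kJ/mol.

D(C-H) ≈ 397 kJ/mol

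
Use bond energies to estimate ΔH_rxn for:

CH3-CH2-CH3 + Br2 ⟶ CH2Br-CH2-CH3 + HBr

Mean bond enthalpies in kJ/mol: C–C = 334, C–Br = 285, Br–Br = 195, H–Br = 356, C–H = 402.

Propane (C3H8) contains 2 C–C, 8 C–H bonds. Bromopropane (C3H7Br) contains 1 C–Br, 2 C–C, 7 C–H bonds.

ΔH ≈ −44 kJ

Bonds broken (reactants):
  Br–Br: 1 × 195 = 195
  C–C: 2 × 334 = 668
  C–H: 8 × 402 = 3216
  Σ(broken) = 4079 kJ
Bonds formed (products):
  C–Br: 1 × 285 = 285
  C–C: 2 × 334 = 668
  C–H: 7 × 402 = 2814
  H–Br: 1 × 356 = 356
  Σ(formed) = 4123 kJ
ΔH = Σ(broken) − Σ(formed) = 4079 − 4123 = −44 kJ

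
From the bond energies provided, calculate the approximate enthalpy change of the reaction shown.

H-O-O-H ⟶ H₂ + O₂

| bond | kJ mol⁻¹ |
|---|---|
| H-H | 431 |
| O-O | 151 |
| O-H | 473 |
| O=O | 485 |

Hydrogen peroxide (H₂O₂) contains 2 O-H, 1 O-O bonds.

Bonds broken (reactants):
  O-H: 2 × 473 = 946
  O-O: 1 × 151 = 151
  Σ(broken) = 1097 kJ
Bonds formed (products):
  H-H: 1 × 431 = 431
  O=O: 1 × 485 = 485
  Σ(formed) = 916 kJ
ΔH = Σ(broken) − Σ(formed) = 1097 − 916 = +181 kJ

ΔH ≈ +181 kJ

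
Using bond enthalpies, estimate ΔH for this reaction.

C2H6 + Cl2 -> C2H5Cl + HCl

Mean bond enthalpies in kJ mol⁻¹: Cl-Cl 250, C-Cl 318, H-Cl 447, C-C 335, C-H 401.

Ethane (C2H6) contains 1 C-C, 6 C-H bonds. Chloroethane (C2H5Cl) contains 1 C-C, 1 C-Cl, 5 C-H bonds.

Bonds broken (reactants):
  C-C: 1 × 335 = 335
  C-H: 6 × 401 = 2406
  Cl-Cl: 1 × 250 = 250
  Σ(broken) = 2991 kJ
Bonds formed (products):
  C-C: 1 × 335 = 335
  C-Cl: 1 × 318 = 318
  C-H: 5 × 401 = 2005
  H-Cl: 1 × 447 = 447
  Σ(formed) = 3105 kJ
ΔH = Σ(broken) − Σ(formed) = 2991 − 3105 = −114 kJ

ΔH ≈ −114 kJ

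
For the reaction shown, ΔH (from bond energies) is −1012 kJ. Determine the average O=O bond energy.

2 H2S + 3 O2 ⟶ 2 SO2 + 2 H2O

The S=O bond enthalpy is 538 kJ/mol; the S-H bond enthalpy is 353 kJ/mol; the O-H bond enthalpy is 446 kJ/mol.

Let D be the O=O bond energy.
Σ(broken) = 3×D + 4×353 = 1412 + 3D
Σ(formed) = 4×446 + 4×538 = 3936
ΔH = Σ(broken) − Σ(formed) = (1412 + 3D) − (3936) = −2524 + 3D
Setting this equal to −1012 kJ gives 3D = 1512, so D = 504 kJ/mol.

D(O=O) ≈ 504 kJ/mol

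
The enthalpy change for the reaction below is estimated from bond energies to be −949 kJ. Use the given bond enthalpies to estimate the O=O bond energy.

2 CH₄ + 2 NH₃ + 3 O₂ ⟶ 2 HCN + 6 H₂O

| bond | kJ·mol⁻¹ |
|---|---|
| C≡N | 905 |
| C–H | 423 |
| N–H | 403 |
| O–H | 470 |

D(O=O) ≈ 515 kJ/mol

Let D be the O=O bond energy.
Σ(broken) = 8×423 + 6×403 + 3×D = 5802 + 3D
Σ(formed) = 2×905 + 2×423 + 12×470 = 8296
ΔH = Σ(broken) − Σ(formed) = (5802 + 3D) − (8296) = −2494 + 3D
Setting this equal to −949 kJ gives 3D = 1545, so D = 515 kJ/mol.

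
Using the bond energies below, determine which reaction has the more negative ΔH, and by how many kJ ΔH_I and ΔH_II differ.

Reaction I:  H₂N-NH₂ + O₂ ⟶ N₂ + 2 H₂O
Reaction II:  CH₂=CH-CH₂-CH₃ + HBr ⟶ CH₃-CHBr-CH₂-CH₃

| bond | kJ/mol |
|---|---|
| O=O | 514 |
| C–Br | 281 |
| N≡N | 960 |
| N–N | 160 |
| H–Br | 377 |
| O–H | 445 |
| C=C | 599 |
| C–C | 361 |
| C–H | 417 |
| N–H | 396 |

Reaction I, by 399 kJ

Reaction I:
  Bonds broken (reactants):
    N–H: 4 × 396 = 1584
    N–N: 1 × 160 = 160
    O=O: 1 × 514 = 514
    Σ(broken) = 2258 kJ
  Bonds formed (products):
    N≡N: 1 × 960 = 960
    O–H: 4 × 445 = 1780
    Σ(formed) = 2740 kJ
  ΔH_I = 2258 − 2740 = −482 kJ
Reaction II:
  Bonds broken (reactants):
    C–C: 2 × 361 = 722
    C–H: 8 × 417 = 3336
    C=C: 1 × 599 = 599
    H–Br: 1 × 377 = 377
    Σ(broken) = 5034 kJ
  Bonds formed (products):
    C–Br: 1 × 281 = 281
    C–C: 3 × 361 = 1083
    C–H: 9 × 417 = 3753
    Σ(formed) = 5117 kJ
  ΔH_II = 5034 − 5117 = −83 kJ
ΔH_I − ΔH_II = −399 kJ, so reaction I has the more negative ΔH; |ΔH_I − ΔH_II| = 399 kJ.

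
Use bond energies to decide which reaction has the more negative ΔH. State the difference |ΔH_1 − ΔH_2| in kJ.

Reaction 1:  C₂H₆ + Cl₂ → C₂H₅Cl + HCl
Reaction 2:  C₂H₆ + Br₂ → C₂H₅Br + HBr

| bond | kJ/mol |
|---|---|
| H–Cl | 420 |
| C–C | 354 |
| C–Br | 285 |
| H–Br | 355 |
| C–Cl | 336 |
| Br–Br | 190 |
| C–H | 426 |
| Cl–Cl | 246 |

Reaction 1:
  Bonds broken (reactants):
    C–C: 1 × 354 = 354
    C–H: 6 × 426 = 2556
    Cl–Cl: 1 × 246 = 246
    Σ(broken) = 3156 kJ
  Bonds formed (products):
    C–C: 1 × 354 = 354
    C–Cl: 1 × 336 = 336
    C–H: 5 × 426 = 2130
    H–Cl: 1 × 420 = 420
    Σ(formed) = 3240 kJ
  ΔH_1 = 3156 − 3240 = −84 kJ
Reaction 2:
  Bonds broken (reactants):
    Br–Br: 1 × 190 = 190
    C–C: 1 × 354 = 354
    C–H: 6 × 426 = 2556
    Σ(broken) = 3100 kJ
  Bonds formed (products):
    C–Br: 1 × 285 = 285
    C–C: 1 × 354 = 354
    C–H: 5 × 426 = 2130
    H–Br: 1 × 355 = 355
    Σ(formed) = 3124 kJ
  ΔH_2 = 3100 − 3124 = −24 kJ
ΔH_1 − ΔH_2 = −60 kJ, so reaction 1 has the more negative ΔH; |ΔH_1 − ΔH_2| = 60 kJ.

Reaction 1, by 60 kJ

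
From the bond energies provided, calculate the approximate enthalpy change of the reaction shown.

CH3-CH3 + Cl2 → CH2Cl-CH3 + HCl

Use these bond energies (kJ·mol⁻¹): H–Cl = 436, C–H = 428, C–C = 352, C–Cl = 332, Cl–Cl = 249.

ΔH ≈ −91 kJ

Bonds broken (reactants):
  C–C: 1 × 352 = 352
  C–H: 6 × 428 = 2568
  Cl–Cl: 1 × 249 = 249
  Σ(broken) = 3169 kJ
Bonds formed (products):
  C–C: 1 × 352 = 352
  C–Cl: 1 × 332 = 332
  C–H: 5 × 428 = 2140
  H–Cl: 1 × 436 = 436
  Σ(formed) = 3260 kJ
ΔH = Σ(broken) − Σ(formed) = 3169 − 3260 = −91 kJ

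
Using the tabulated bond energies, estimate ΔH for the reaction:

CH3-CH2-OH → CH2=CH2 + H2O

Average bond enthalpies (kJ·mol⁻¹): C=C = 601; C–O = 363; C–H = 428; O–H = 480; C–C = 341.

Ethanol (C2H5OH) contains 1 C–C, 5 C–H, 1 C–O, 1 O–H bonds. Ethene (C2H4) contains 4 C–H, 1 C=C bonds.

ΔH ≈ +51 kJ

Bonds broken (reactants):
  C–C: 1 × 341 = 341
  C–H: 5 × 428 = 2140
  C–O: 1 × 363 = 363
  O–H: 1 × 480 = 480
  Σ(broken) = 3324 kJ
Bonds formed (products):
  C–H: 4 × 428 = 1712
  C=C: 1 × 601 = 601
  O–H: 2 × 480 = 960
  Σ(formed) = 3273 kJ
ΔH = Σ(broken) − Σ(formed) = 3324 − 3273 = +51 kJ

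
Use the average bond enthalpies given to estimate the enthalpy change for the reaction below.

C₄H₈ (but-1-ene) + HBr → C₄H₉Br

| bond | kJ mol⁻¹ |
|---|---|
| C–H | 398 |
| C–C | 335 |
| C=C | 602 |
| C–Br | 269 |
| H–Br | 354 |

ΔH ≈ −46 kJ

Bonds broken (reactants):
  C–C: 2 × 335 = 670
  C–H: 8 × 398 = 3184
  C=C: 1 × 602 = 602
  H–Br: 1 × 354 = 354
  Σ(broken) = 4810 kJ
Bonds formed (products):
  C–Br: 1 × 269 = 269
  C–C: 3 × 335 = 1005
  C–H: 9 × 398 = 3582
  Σ(formed) = 4856 kJ
ΔH = Σ(broken) − Σ(formed) = 4810 − 4856 = −46 kJ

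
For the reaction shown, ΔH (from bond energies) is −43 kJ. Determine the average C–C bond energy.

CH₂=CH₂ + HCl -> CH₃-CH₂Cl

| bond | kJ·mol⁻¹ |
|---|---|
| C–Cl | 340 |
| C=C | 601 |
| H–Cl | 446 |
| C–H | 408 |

D(C–C) ≈ 342 kJ/mol

Let D be the C–C bond energy.
Σ(broken) = 4×408 + 1×601 + 1×446 = 2679
Σ(formed) = 1×D + 1×340 + 5×408 = 2380 + D
ΔH = Σ(broken) − Σ(formed) = (2679) − (2380 + D) = +299 − D
Setting this equal to −43 kJ gives D = 342 kJ/mol.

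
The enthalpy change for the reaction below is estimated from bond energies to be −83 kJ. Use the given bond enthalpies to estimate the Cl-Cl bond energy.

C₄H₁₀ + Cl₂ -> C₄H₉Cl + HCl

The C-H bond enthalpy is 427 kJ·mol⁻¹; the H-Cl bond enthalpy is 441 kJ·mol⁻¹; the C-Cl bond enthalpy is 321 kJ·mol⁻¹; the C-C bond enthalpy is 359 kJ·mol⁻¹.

D(Cl-Cl) ≈ 252 kJ/mol

Let D be the Cl-Cl bond energy.
Σ(broken) = 3×359 + 10×427 + 1×D = 5347 + D
Σ(formed) = 3×359 + 1×321 + 9×427 + 1×441 = 5682
ΔH = Σ(broken) − Σ(formed) = (5347 + D) − (5682) = −335 + D
Setting this equal to −83 kJ gives D = 252 kJ/mol.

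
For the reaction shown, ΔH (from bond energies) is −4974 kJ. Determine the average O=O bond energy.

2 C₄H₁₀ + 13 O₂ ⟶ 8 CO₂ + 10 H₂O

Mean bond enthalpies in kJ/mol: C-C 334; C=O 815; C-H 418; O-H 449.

Let D be the O=O bond energy.
Σ(broken) = 6×334 + 20×418 + 13×D = 10364 + 13D
Σ(formed) = 16×815 + 20×449 = 22020
ΔH = Σ(broken) − Σ(formed) = (10364 + 13D) − (22020) = −11656 + 13D
Setting this equal to −4974 kJ gives 13D = 6682, so D = 514 kJ/mol.

D(O=O) ≈ 514 kJ/mol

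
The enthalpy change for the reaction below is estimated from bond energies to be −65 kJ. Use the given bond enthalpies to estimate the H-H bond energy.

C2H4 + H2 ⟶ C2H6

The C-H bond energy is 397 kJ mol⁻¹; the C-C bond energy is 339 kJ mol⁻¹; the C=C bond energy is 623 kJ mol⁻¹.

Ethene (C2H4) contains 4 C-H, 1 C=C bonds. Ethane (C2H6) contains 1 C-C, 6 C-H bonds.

D(H-H) ≈ 445 kJ/mol

Let D be the H-H bond energy.
Σ(broken) = 4×397 + 1×623 + 1×D = 2211 + D
Σ(formed) = 1×339 + 6×397 = 2721
ΔH = Σ(broken) − Σ(formed) = (2211 + D) − (2721) = −510 + D
Setting this equal to −65 kJ gives D = 445 kJ/mol.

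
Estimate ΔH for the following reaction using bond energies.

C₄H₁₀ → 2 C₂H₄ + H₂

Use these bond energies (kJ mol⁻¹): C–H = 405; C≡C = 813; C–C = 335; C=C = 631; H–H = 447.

ΔH ≈ +106 kJ

Bonds broken (reactants):
  C–C: 3 × 335 = 1005
  C–H: 10 × 405 = 4050
  Σ(broken) = 5055 kJ
Bonds formed (products):
  C–H: 8 × 405 = 3240
  C=C: 2 × 631 = 1262
  H–H: 1 × 447 = 447
  Σ(formed) = 4949 kJ
ΔH = Σ(broken) − Σ(formed) = 5055 − 4949 = +106 kJ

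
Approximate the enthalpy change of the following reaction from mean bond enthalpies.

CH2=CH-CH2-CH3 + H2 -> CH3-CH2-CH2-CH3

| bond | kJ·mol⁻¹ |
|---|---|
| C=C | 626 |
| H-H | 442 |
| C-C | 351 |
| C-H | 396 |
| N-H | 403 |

Bonds broken (reactants):
  C-C: 2 × 351 = 702
  C-H: 8 × 396 = 3168
  C=C: 1 × 626 = 626
  H-H: 1 × 442 = 442
  Σ(broken) = 4938 kJ
Bonds formed (products):
  C-C: 3 × 351 = 1053
  C-H: 10 × 396 = 3960
  Σ(formed) = 5013 kJ
ΔH = Σ(broken) − Σ(formed) = 4938 − 5013 = −75 kJ

ΔH ≈ −75 kJ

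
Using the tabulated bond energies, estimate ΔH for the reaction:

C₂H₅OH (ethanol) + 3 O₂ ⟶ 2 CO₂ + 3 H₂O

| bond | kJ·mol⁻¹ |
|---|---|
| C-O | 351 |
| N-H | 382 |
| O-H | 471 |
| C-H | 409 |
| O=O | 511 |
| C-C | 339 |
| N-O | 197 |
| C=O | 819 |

Bonds broken (reactants):
  C-C: 1 × 339 = 339
  C-H: 5 × 409 = 2045
  C-O: 1 × 351 = 351
  O-H: 1 × 471 = 471
  O=O: 3 × 511 = 1533
  Σ(broken) = 4739 kJ
Bonds formed (products):
  C=O: 4 × 819 = 3276
  O-H: 6 × 471 = 2826
  Σ(formed) = 6102 kJ
ΔH = Σ(broken) − Σ(formed) = 4739 − 6102 = −1363 kJ

ΔH ≈ −1363 kJ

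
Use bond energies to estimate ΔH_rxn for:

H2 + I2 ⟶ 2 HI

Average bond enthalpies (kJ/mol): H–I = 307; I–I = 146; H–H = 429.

Bonds broken (reactants):
  H–H: 1 × 429 = 429
  I–I: 1 × 146 = 146
  Σ(broken) = 575 kJ
Bonds formed (products):
  H–I: 2 × 307 = 614
  Σ(formed) = 614 kJ
ΔH = Σ(broken) − Σ(formed) = 575 − 614 = −39 kJ

ΔH ≈ −39 kJ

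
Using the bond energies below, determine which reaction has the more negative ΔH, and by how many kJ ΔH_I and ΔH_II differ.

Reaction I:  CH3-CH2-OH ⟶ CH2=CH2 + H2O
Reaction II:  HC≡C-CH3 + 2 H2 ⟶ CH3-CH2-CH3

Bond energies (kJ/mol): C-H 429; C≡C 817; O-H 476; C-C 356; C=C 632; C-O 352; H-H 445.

Reaction I:
  Bonds broken (reactants):
    C-C: 1 × 356 = 356
    C-H: 5 × 429 = 2145
    C-O: 1 × 352 = 352
    O-H: 1 × 476 = 476
    Σ(broken) = 3329 kJ
  Bonds formed (products):
    C-H: 4 × 429 = 1716
    C=C: 1 × 632 = 632
    O-H: 2 × 476 = 952
    Σ(formed) = 3300 kJ
  ΔH_I = 3329 − 3300 = +29 kJ
Reaction II:
  Bonds broken (reactants):
    C≡C: 1 × 817 = 817
    C-C: 1 × 356 = 356
    C-H: 4 × 429 = 1716
    H-H: 2 × 445 = 890
    Σ(broken) = 3779 kJ
  Bonds formed (products):
    C-C: 2 × 356 = 712
    C-H: 8 × 429 = 3432
    Σ(formed) = 4144 kJ
  ΔH_II = 3779 − 4144 = −365 kJ
ΔH_I − ΔH_II = +394 kJ, so reaction II has the more negative ΔH; |ΔH_I − ΔH_II| = 394 kJ.

Reaction II, by 394 kJ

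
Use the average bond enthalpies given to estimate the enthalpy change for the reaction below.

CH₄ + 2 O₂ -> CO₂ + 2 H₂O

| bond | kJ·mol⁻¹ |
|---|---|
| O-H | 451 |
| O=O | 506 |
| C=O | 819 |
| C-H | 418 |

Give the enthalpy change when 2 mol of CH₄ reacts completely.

Bonds broken (reactants):
  C-H: 4 × 418 = 1672
  O=O: 2 × 506 = 1012
  Σ(broken) = 2684 kJ
Bonds formed (products):
  C=O: 2 × 819 = 1638
  O-H: 4 × 451 = 1804
  Σ(formed) = 3442 kJ
ΔH = Σ(broken) − Σ(formed) = 2684 − 3442 = −758 kJ
For 2× the reaction as written: 2 × (−758) = −1516 kJ

ΔH = −1516 kJ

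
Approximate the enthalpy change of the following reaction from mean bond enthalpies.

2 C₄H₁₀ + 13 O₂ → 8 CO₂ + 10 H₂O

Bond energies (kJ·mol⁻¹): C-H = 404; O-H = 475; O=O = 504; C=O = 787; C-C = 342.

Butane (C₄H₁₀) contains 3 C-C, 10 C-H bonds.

ΔH ≈ −5408 kJ

Bonds broken (reactants):
  C-C: 6 × 342 = 2052
  C-H: 20 × 404 = 8080
  O=O: 13 × 504 = 6552
  Σ(broken) = 16684 kJ
Bonds formed (products):
  C=O: 16 × 787 = 12592
  O-H: 20 × 475 = 9500
  Σ(formed) = 22092 kJ
ΔH = Σ(broken) − Σ(formed) = 16684 − 22092 = −5408 kJ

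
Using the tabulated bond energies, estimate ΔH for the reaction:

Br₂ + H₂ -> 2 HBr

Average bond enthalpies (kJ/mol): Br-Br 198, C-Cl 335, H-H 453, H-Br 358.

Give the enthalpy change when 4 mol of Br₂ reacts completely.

ΔH = −260 kJ

Bonds broken (reactants):
  Br-Br: 1 × 198 = 198
  H-H: 1 × 453 = 453
  Σ(broken) = 651 kJ
Bonds formed (products):
  H-Br: 2 × 358 = 716
  Σ(formed) = 716 kJ
ΔH = Σ(broken) − Σ(formed) = 651 − 716 = −65 kJ
For 4× the reaction as written: 4 × (−65) = −260 kJ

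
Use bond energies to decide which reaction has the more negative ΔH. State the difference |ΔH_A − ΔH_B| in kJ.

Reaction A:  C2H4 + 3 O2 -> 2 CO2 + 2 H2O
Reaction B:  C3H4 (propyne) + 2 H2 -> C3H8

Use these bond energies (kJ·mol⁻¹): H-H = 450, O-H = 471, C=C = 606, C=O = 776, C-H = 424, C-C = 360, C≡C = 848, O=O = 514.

Reaction A, by 836 kJ

Reaction A:
  Bonds broken (reactants):
    C-H: 4 × 424 = 1696
    C=C: 1 × 606 = 606
    O=O: 3 × 514 = 1542
    Σ(broken) = 3844 kJ
  Bonds formed (products):
    C=O: 4 × 776 = 3104
    O-H: 4 × 471 = 1884
    Σ(formed) = 4988 kJ
  ΔH_A = 3844 − 4988 = −1144 kJ
Reaction B:
  Bonds broken (reactants):
    C≡C: 1 × 848 = 848
    C-C: 1 × 360 = 360
    C-H: 4 × 424 = 1696
    H-H: 2 × 450 = 900
    Σ(broken) = 3804 kJ
  Bonds formed (products):
    C-C: 2 × 360 = 720
    C-H: 8 × 424 = 3392
    Σ(formed) = 4112 kJ
  ΔH_B = 3804 − 4112 = −308 kJ
ΔH_A − ΔH_B = −836 kJ, so reaction A has the more negative ΔH; |ΔH_A − ΔH_B| = 836 kJ.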